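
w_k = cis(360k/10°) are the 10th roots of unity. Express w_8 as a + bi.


Angle = 360*8/10 = 288°
a = cos(288°) = 0.3090
b = sin(288°) = -0.9511

0.3090 - 0.9511i


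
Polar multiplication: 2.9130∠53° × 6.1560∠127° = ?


r = 2.9130 * 6.1560 = 17.9324
theta = 53° + 127° = 180° = 180° (mod 360)

17.9324 cis(180°)


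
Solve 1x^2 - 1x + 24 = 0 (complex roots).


disc = (-1)^2 - 4*1*24 = 1 - 96 = -95
sqrt(|disc|) = sqrt(95) = 9.7468
Real part = 1/(2*1) = 0.5000
Imag part = 9.7468/(2*1) = 4.8734

0.5000 ± 4.8734i


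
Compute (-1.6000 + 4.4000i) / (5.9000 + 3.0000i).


Conjugate of z2 = 5.9000 - 3.0000i
Numerator: (-1.6000 + 4.4000i)(5.9000 - 3.0000i) = 3.7600 + 30.7600i
Denominator: 5.9^2 + 3^2 = 43.81
Result = (3.7600 + 30.7600i)/43.81

0.0858 + 0.7021i


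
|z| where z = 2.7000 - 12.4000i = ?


|z| = sqrt(2.7^2 + (-12.4)^2) = sqrt(7.29 + 153.76) = sqrt(161.05) = 12.6905

|z| = 12.6905


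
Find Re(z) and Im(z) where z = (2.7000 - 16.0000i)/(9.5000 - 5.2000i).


Multiply by conjugate: (2.7000 - 16.0000i)(9.5000 + 5.2000i) / (9.5^2 + (-5.2)^2)
Numerator real = 2.7*9.5 - (16)*(-5.2) = 108.85
Numerator imag = -16*9.5 - 2.7*(-5.2) = -137.96
Denominator = 117.29
Re(z) = 108.85/117.29 = 0.9280
Im(z) = -137.96/117.29 = -1.1762

Re(z) = 0.9280, Im(z) = -1.1762


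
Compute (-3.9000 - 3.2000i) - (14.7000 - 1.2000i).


Real: -3.9 - 14.7 = -18.6
Imag: -3.2 + 1.2 = -2

-18.6000 - 2.0000i


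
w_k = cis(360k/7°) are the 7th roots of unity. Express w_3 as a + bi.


Angle = 360*3/7 = 154.2857°
a = cos(154.2857°) = -0.9010
b = sin(154.2857°) = 0.4339

-0.9010 + 0.4339i


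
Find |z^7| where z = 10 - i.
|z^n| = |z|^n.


|z| = sqrt(100+1) = sqrt(101) = 10.0499
|z^7| = |z|^7 = (sqrt(101))^7 = 101^3 * sqrt(101) = 1030301*sqrt(101)

|z^7| = 1030301*sqrt(101) ≈ 10354396.9023


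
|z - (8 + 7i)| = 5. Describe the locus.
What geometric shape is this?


|z - z0| = r is a circle with center z0 and radius r.
Center = (8, 7), radius = 5

Circle with center (8, 7) and radius 5


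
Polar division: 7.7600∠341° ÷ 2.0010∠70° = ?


r = 7.7600 / 2.0010 = 3.8781
theta = 341° - 70° = 271° = 271° (mod 360)

3.8781 cis(271°)


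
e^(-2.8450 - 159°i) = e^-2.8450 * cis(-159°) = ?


e^-2.8450 = 0.05813
cos(-159°) = -0.9336
sin(-159°) = -0.3584
Real = 0.05813*(-0.9336) = -0.0543
Imag = 0.05813*(-0.3584) = -0.0208

-0.0543 - 0.0208i


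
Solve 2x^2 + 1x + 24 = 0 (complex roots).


disc = 1^2 - 4*2*24 = 1 - 192 = -191
sqrt(|disc|) = sqrt(191) = 13.8203
Real part = -1/(2*2) = -0.2500
Imag part = 13.8203/(2*2) = 3.4551

-0.2500 ± 3.4551i


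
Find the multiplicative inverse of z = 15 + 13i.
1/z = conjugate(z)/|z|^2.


|z|^2 = 225+169 = 394
1/z = (15 - 13i)/394

1/z = 0.0381 - 0.0330i


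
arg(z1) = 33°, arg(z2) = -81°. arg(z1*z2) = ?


arg(z1*z2) = 33° - 81° = -48°
Normalized to (-180°, 180°]: -48°

-48°


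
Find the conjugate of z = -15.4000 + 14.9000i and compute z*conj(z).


z_bar = -15.4000 - 14.9000i
z*z_bar = (-15.4)^2 + 14.9^2 = 237.16 + 222.01 = 459.17

z_bar = -15.4000 - 14.9000i, z*z_bar = 459.17


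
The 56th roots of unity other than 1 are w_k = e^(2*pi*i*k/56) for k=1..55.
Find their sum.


With w = e^(2*pi*i/56), all 56 of the 56th roots of unity w^0 = 1, w, ..., w^(55) sum to 0: 1 + w + ... + w^(55) = (1 - w^56)/(1 - w) = 0 since w^56 = 1, w ≠ 1.
Removing the root 1: w + w^2 + ... + w^(55) = 0 - 1 = -1

Sum = -1


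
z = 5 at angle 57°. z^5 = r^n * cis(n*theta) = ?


r^5 = 5^5 = 3125
n*theta = 5*57° = 285° = 285° (mod 360)
a = 3125*cos(285°) = 808.8095
b = 3125*sin(285°) = -3018.5182

3125 cis(285°) = 808.8095 - 3018.5182i


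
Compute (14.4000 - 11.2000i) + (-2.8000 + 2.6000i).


Real: 14.4 - 2.8 = 11.6
Imag: -11.2 + 2.6 = -8.6

11.6000 - 8.6000i


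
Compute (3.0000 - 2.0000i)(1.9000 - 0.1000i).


Real = 3*1.9 - (-2)*(-0.1) = 5.7 - 0.2 = 5.5
Imag = 3*(-0.1) + 1.9*(-2) = -0.3 - (3.8) = -4.1

5.5000 - 4.1000i


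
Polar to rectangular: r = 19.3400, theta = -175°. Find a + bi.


a = 19.3400*cos(-175°) = 19.3400*(-0.996195) = -19.2664
b = 19.3400*sin(-175°) = 19.3400*(-0.087156) = -1.6856

-19.2664 - 1.6856i


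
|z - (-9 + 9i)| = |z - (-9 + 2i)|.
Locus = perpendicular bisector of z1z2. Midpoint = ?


Equal distances means the locus is the perpendicular bisector of z1 and z2.
Midpoint = ((-9+(-9))/2, (9+2)/2) = (-9.0000, 5.5000)

Perpendicular bisector through (-9.0000, 5.5000)


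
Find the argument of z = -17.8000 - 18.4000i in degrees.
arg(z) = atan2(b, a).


Re = -17.8, Im = -18.4
arg = atan2(-18.4, -17.8) = -134.0504 degrees

arg(z) = -134.0504 degrees


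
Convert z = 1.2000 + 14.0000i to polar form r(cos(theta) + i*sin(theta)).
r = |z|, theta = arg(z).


r = sqrt(1.44+196) = sqrt(197.44) = 14.0513
theta = atan2(14, 1.2) = 85.1009 degrees

r = 14.0513, theta = 85.1009 degrees


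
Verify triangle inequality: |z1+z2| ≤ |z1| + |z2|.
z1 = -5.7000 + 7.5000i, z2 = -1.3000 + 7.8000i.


|z1| = sqrt((-5.7)^2 + 7.5^2) = sqrt(88.74) = 9.4202
|z2| = sqrt((-1.3)^2 + 7.8^2) = sqrt(62.53) = 7.9076
z1+z2 = -7.0000 + 15.3000i
|z1+z2| = sqrt(283.09) = 16.8253
|z1|+|z2| = 9.4202 + 7.9076 = 17.3278

|z1+z2| = 16.8253 ≤ |z1|+|z2| = 17.3278 (verified)


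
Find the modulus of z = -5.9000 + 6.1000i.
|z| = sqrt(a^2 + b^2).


|z| = sqrt((-5.9)^2 + 6.1^2) = sqrt(34.81 + 37.21) = sqrt(72.02) = 8.4865

|z| = 8.4865


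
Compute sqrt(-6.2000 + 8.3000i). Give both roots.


|z| = sqrt(38.44+68.89) = 10.3600
sqrt((|z|+a)/2) = sqrt((10.3600+(-6.2))/2) = sqrt(2.0800) = 1.4422
sqrt((|z|-a)/2) = sqrt((10.3600-(-6.2))/2) = sqrt(8.2800) = 2.8775

±(1.4422 + 2.8775i) i.e. 1.4422 + 2.8775i and -1.4422 - 2.8775i


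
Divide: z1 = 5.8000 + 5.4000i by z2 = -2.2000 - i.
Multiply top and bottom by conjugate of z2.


Conjugate of z2 = -2.2000 + i
Numerator: (5.8000 + 5.4000i)(-2.2000 + i) = -18.1600 - 6.0800i
Denominator: (-2.2)^2 + (-1)^2 = 5.84
Result = (-18.1600 - 6.0800i)/5.84

-3.1096 - 1.0411i


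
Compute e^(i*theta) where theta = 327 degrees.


cos(327°) = 0.8387
sin(327°) = -0.5446

e^(i*327°) = 0.8387 - 0.5446i


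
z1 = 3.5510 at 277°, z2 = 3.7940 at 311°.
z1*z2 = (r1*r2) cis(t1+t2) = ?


r = 3.5510 * 3.7940 = 13.4725
theta = 277° + 311° = 588° = 228° (mod 360)

13.4725 cis(228°)


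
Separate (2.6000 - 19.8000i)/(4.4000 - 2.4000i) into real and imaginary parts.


Multiply by conjugate: (2.6000 - 19.8000i)(4.4000 + 2.4000i) / (4.4^2 + (-2.4)^2)
Numerator real = 2.6*4.4 - (19.8)*(-2.4) = 58.96
Numerator imag = -19.8*4.4 - 2.6*(-2.4) = -80.88
Denominator = 25.12
Re(z) = 58.96/25.12 = 2.3471
Im(z) = -80.88/25.12 = -3.2197

Re(z) = 2.3471, Im(z) = -3.2197


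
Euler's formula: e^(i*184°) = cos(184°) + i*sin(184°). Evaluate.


cos(184°) = -0.9976
sin(184°) = -0.0698

e^(i*184°) = -0.9976 - 0.0698i


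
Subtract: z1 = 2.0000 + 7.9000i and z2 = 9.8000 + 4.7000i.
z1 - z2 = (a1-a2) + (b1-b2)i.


Real: 2 - 9.8 = -7.8
Imag: 7.9 - 4.7 = 3.2

-7.8000 + 3.2000i


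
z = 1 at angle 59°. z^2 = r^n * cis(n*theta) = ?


r^2 = 1^2 = 1
n*theta = 2*59° = 118° = 118° (mod 360)
a = 1*cos(118°) = -0.4695
b = 1*sin(118°) = 0.8829

1 cis(118°) = -0.4695 + 0.8829i


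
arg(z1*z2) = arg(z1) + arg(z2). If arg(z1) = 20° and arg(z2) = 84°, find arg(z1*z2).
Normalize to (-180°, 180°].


arg(z1*z2) = 20° + 84° = 104°
Normalized to (-180°, 180°]: 104°

104°


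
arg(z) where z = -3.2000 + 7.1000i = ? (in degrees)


Re = -3.2, Im = 7.1
arg = atan2(7.1, -3.2) = 114.2613 degrees

arg(z) = 114.2613 degrees


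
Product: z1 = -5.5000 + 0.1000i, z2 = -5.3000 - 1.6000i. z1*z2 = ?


Real = -5.5*(-5.3) - 0.1*(-1.6) = 29.15 - (-0.16) = 29.31
Imag = -5.5*(-1.6) - (5.3)*0.1 = 8.8 - (0.53) = 8.27

29.3100 + 8.2700i


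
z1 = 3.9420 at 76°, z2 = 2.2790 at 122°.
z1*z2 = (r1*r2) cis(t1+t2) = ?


r = 3.9420 * 2.2790 = 8.9838
theta = 76° + 122° = 198° = 198° (mod 360)

8.9838 cis(198°)


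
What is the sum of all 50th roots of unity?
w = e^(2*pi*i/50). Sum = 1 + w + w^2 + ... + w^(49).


The sum of all 50th roots of unity is 0.
Geometric series: (1 - w^50)/(1 - w) = (1-1)/(1-w) = 0 since w^50 = 1, w ≠ 1.
Alternatively: coefficient of z^49 in z^50 - 1 is 0.

0


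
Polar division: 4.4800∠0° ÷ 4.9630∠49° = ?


r = 4.4800 / 4.9630 = 0.9027
theta = 0° - 49° = -49° = 311° (mod 360)

0.9027 cis(311°)


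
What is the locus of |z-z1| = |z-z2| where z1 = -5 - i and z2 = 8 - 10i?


Equal distances means the locus is the perpendicular bisector of z1 and z2.
Midpoint = ((-5+8)/2, (-1+(-10))/2) = (1.5000, -5.5000)

Perpendicular bisector through (1.5000, -5.5000)


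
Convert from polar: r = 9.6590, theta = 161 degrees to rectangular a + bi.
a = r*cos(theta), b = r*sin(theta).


a = 9.6590*cos(161°) = 9.6590*(-0.94552) = -9.1328
b = 9.6590*sin(161°) = 9.6590*0.32557 = 3.1447

-9.1328 + 3.1447i


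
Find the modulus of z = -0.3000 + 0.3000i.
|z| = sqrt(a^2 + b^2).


|z| = sqrt((-0.3)^2 + 0.3^2) = sqrt(0.09 + 0.09) = sqrt(0.18) = 0.4243

|z| = 0.4243


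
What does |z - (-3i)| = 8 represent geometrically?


|z - z0| = r is a circle with center z0 and radius r.
Center = (0, -3), radius = 8

Circle with center (0, -3) and radius 8


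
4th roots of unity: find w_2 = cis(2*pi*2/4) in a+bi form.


Angle = 360*2/4 = 180°
a = cos(180°) = -1.0000
b = sin(180°) = 0

-1.0000 + 0i


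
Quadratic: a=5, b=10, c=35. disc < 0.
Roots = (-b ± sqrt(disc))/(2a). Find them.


disc = 10^2 - 4*5*35 = 100 - 700 = -600
sqrt(|disc|) = sqrt(600) = 24.4949
Real part = -10/(2*5) = -1.0000
Imag part = 24.4949/(2*5) = 2.4495

-1.0000 ± 2.4495i


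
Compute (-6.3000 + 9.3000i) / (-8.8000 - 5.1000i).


Conjugate of z2 = -8.8000 + 5.1000i
Numerator: (-6.3000 + 9.3000i)(-8.8000 + 5.1000i) = 8.0100 - 113.9700i
Denominator: (-8.8)^2 + (-5.1)^2 = 103.45
Result = (8.0100 - 113.9700i)/103.45

0.0774 - 1.1017i


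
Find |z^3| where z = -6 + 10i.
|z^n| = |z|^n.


|z| = sqrt(36+100) = sqrt(136) = 11.6619
|z^3| = |z|^3 = (sqrt(136))^3 = 136*sqrt(136)

|z^3| = 136*sqrt(136) ≈ 1586.0189


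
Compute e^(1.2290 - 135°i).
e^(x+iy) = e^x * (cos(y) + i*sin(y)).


e^1.2290 = 3.4178
cos(-135°) = -0.70711
sin(-135°) = -0.70711
Real = 3.4178*(-0.70711) = -2.4168
Imag = 3.4178*(-0.70711) = -2.4168

-2.4168 - 2.4168i


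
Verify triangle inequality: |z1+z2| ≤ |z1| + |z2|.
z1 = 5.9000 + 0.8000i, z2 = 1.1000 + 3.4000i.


|z1| = sqrt(5.9^2 + 0.8^2) = sqrt(35.45) = 5.9540
|z2| = sqrt(1.1^2 + 3.4^2) = sqrt(12.77) = 3.5735
z1+z2 = 7.0000 + 4.2000i
|z1+z2| = sqrt(66.64) = 8.1633
|z1|+|z2| = 5.9540 + 3.5735 = 9.5275

|z1+z2| = 8.1633 ≤ |z1|+|z2| = 9.5275 (verified)


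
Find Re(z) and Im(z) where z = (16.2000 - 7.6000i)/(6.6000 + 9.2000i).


Multiply by conjugate: (16.2000 - 7.6000i)(6.6000 - 9.2000i) / (6.6^2 + 9.2^2)
Numerator real = 16.2*6.6 - (7.6)*9.2 = 37
Numerator imag = -7.6*6.6 - 16.2*9.2 = -199.2
Denominator = 128.2
Re(z) = 37/128.2 = 0.2886
Im(z) = -199.2/128.2 = -1.5538

Re(z) = 0.2886, Im(z) = -1.5538


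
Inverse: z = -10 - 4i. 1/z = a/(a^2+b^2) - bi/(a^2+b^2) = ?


|z|^2 = 100+16 = 116
1/z = (-10 + 4i)/116

1/z = -0.0862 + 0.0345i


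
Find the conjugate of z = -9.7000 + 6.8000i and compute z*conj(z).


z_bar = -9.7000 - 6.8000i
z*z_bar = (-9.7)^2 + 6.8^2 = 94.09 + 46.24 = 140.33

z_bar = -9.7000 - 6.8000i, z*z_bar = 140.33


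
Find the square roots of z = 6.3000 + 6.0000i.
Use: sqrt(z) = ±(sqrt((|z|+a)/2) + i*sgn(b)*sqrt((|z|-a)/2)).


|z| = sqrt(39.69+36) = 8.7000
sqrt((|z|+a)/2) = sqrt((8.7000+6.3)/2) = sqrt(7.5000) = 2.7386
sqrt((|z|-a)/2) = sqrt((8.7000-6.3)/2) = sqrt(1.2000) = 1.0954

±(2.7386 + 1.0954i) i.e. 2.7386 + 1.0954i and -2.7386 - 1.0954i


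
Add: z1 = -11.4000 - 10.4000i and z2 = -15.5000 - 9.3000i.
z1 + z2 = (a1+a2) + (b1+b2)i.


Real: -11.4 - 15.5 = -26.9
Imag: -10.4 - 9.3 = -19.7

-26.9000 - 19.7000i


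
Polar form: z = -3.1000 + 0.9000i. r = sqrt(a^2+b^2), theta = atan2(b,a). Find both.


r = sqrt(9.61+0.81) = sqrt(10.42) = 3.2280
theta = atan2(0.9, -3.1) = 163.8108 degrees

r = 3.2280, theta = 163.8108 degrees


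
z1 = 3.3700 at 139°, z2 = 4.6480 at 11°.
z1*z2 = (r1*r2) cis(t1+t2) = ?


r = 3.3700 * 4.6480 = 15.6638
theta = 139° + 11° = 150° = 150° (mod 360)

15.6638 cis(150°)


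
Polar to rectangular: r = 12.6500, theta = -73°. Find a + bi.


a = 12.6500*cos(-73°) = 12.6500*0.29237 = 3.6985
b = 12.6500*sin(-73°) = 12.6500*(-0.956305) = -12.0973

3.6985 - 12.0973i


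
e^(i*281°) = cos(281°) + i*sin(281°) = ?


cos(281°) = 0.1908
sin(281°) = -0.9816

e^(i*281°) = 0.1908 - 0.9816i


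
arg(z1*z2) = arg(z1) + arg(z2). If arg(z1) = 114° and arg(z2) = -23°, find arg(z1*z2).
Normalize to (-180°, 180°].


arg(z1*z2) = 114° - 23° = 91°
Normalized to (-180°, 180°]: 91°

91°


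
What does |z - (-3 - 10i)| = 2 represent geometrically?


|z - z0| = r is a circle with center z0 and radius r.
Center = (-3, -10), radius = 2

Circle with center (-3, -10) and radius 2


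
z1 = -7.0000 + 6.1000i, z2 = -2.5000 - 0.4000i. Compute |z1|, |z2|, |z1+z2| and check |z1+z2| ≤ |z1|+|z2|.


|z1| = sqrt((-7)^2 + 6.1^2) = sqrt(86.21) = 9.2849
|z2| = sqrt((-2.5)^2 + (-0.4)^2) = sqrt(6.41) = 2.5318
z1+z2 = -9.5000 + 5.7000i
|z1+z2| = sqrt(122.74) = 11.0788
|z1|+|z2| = 9.2849 + 2.5318 = 11.8167

|z1+z2| = 11.0788 ≤ |z1|+|z2| = 11.8167 (verified)


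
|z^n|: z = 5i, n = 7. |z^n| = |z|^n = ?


|z| = sqrt(0+25) = sqrt(25) = 5
|z^7| = |z|^7 = 5^7 = 78125

|z^7| = 78125


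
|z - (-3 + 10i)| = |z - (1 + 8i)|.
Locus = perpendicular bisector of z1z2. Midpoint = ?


Equal distances means the locus is the perpendicular bisector of z1 and z2.
Midpoint = ((-3+1)/2, (10+8)/2) = (-1.0000, 9.0000)

Perpendicular bisector through (-1.0000, 9.0000)


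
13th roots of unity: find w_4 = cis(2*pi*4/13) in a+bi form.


Angle = 360*4/13 = 110.7692°
a = cos(110.7692°) = -0.3546
b = sin(110.7692°) = 0.9350

-0.3546 + 0.9350i


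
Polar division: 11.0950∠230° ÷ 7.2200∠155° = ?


r = 11.0950 / 7.2200 = 1.5367
theta = 230° - 155° = 75° = 75° (mod 360)

1.5367 cis(75°)


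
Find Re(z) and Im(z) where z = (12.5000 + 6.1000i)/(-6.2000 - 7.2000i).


Multiply by conjugate: (12.5000 + 6.1000i)(-6.2000 + 7.2000i) / ((-6.2)^2 + (-7.2)^2)
Numerator real = 12.5*(-6.2) + 6.1*(-7.2) = -121.42
Numerator imag = 6.1*(-6.2) - 12.5*(-7.2) = 52.18
Denominator = 90.28
Re(z) = -121.42/90.28 = -1.3449
Im(z) = 52.18/90.28 = 0.5780

Re(z) = -1.3449, Im(z) = 0.5780


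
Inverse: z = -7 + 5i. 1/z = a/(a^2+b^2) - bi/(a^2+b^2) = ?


|z|^2 = 49+25 = 74
1/z = (-7 - 5i)/74

1/z = -0.0946 - 0.0676i


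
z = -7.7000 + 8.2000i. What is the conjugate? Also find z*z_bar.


z_bar = -7.7000 - 8.2000i
z*z_bar = (-7.7)^2 + 8.2^2 = 59.29 + 67.24 = 126.53

z_bar = -7.7000 - 8.2000i, z*z_bar = 126.53


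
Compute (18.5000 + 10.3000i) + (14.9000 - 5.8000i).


Real: 18.5 + 14.9 = 33.4
Imag: 10.3 - 5.8 = 4.5

33.4000 + 4.5000i


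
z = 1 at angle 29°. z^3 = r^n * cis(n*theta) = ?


r^3 = 1^3 = 1
n*theta = 3*29° = 87° = 87° (mod 360)
a = 1*cos(87°) = 0.0523
b = 1*sin(87°) = 0.9986

1 cis(87°) = 0.0523 + 0.9986i


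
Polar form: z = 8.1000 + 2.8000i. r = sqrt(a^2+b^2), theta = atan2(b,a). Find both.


r = sqrt(65.61+7.84) = sqrt(73.45) = 8.5703
theta = atan2(2.8, 8.1) = 19.0692 degrees

r = 8.5703, theta = 19.0692 degrees


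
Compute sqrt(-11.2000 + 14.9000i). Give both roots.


|z| = sqrt(125.44+222.01) = 18.6400
sqrt((|z|+a)/2) = sqrt((18.6400+(-11.2))/2) = sqrt(3.7200) = 1.9287
sqrt((|z|-a)/2) = sqrt((18.6400-(-11.2))/2) = sqrt(14.9200) = 3.8626

±(1.9287 + 3.8626i) i.e. 1.9287 + 3.8626i and -1.9287 - 3.8626i


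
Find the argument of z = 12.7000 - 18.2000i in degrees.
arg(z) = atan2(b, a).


Re = 12.7, Im = -18.2
arg = atan2(-18.2, 12.7) = -55.0926 degrees

arg(z) = -55.0926 degrees


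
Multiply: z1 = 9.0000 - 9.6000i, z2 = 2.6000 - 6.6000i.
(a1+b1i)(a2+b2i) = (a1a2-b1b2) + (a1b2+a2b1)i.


Real = 9*2.6 - (-9.6)*(-6.6) = 23.4 - 63.36 = -39.96
Imag = 9*(-6.6) + 2.6*(-9.6) = -59.4 - (24.96) = -84.36

-39.9600 - 84.3600i


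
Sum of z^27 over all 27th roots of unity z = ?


The roots are w_k = w^k with w = e^(2*pi*i/27), and (w^k)^27 = (w^27)^k.
So S = 1 + u + u^2 + ... + u^(26) with u = w^27.
27 = 1*27 + 0, so 27 is a multiple of 27 and u = (w^27)^1 = 1.
Every one of the 27 terms equals 1: S = 27

S = 27


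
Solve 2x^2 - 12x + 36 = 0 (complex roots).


disc = (-12)^2 - 4*2*36 = 144 - 288 = -144
sqrt(|disc|) = sqrt(144) = 12.0000
Real part = 12/(2*2) = 3.0000
Imag part = 12.0000/(2*2) = 3.0000

3.0000 ± 3.0000i


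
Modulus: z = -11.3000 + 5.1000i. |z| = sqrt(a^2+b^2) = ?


|z| = sqrt((-11.3)^2 + 5.1^2) = sqrt(127.69 + 26.01) = sqrt(153.7) = 12.3976

|z| = 12.3976


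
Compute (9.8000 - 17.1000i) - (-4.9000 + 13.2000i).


Real: 9.8 + 4.9 = 14.7
Imag: -17.1 - 13.2 = -30.3

14.7000 - 30.3000i


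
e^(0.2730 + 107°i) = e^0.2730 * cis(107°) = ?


e^0.2730 = 1.3139
cos(107°) = -0.29237
sin(107°) = 0.9563
Real = 1.3139*(-0.29237) = -0.3841
Imag = 1.3139*0.9563 = 1.2565

-0.3841 + 1.2565i


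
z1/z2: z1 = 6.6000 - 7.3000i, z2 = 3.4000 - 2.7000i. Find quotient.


Conjugate of z2 = 3.4000 + 2.7000i
Numerator: (6.6000 - 7.3000i)(3.4000 + 2.7000i) = 42.1500 - 7.0000i
Denominator: 3.4^2 + (-2.7)^2 = 18.85
Result = (42.1500 - 7.0000i)/18.85

2.2361 - 0.3714i


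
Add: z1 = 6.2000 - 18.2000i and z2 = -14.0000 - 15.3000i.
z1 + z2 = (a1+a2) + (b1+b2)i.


Real: 6.2 - 14 = -7.8
Imag: -18.2 - 15.3 = -33.5

-7.8000 - 33.5000i


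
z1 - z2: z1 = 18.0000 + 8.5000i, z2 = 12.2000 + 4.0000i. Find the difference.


Real: 18 - 12.2 = 5.8
Imag: 8.5 - 4 = 4.5

5.8000 + 4.5000i


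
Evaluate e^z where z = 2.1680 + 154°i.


e^2.1680 = 8.7408
cos(154°) = -0.8988
sin(154°) = 0.43837
Real = 8.7408*(-0.8988) = -7.8562
Imag = 8.7408*0.43837 = 3.8317

-7.8562 + 3.8317i


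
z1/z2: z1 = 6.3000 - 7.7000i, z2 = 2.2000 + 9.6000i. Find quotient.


Conjugate of z2 = 2.2000 - 9.6000i
Numerator: (6.3000 - 7.7000i)(2.2000 - 9.6000i) = -60.0600 - 77.4200i
Denominator: 2.2^2 + 9.6^2 = 97
Result = (-60.0600 - 77.4200i)/97

-0.6192 - 0.7981i


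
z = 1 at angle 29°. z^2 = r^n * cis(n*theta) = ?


r^2 = 1^2 = 1
n*theta = 2*29° = 58° = 58° (mod 360)
a = 1*cos(58°) = 0.5299
b = 1*sin(58°) = 0.8480

1 cis(58°) = 0.5299 + 0.8480i


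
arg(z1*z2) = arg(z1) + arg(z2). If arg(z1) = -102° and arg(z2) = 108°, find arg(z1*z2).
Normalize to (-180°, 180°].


arg(z1*z2) = -102° + 108° = 6°
Normalized to (-180°, 180°]: 6°

6°


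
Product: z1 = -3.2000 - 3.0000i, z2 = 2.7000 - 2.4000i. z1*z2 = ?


Real = -3.2*2.7 - (-3)*(-2.4) = -8.64 - 7.2 = -15.84
Imag = -3.2*(-2.4) + 2.7*(-3) = 7.68 - (8.1) = -0.42

-15.8400 - 0.4200i


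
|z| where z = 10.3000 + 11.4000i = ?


|z| = sqrt(10.3^2 + 11.4^2) = sqrt(106.09 + 129.96) = sqrt(236.05) = 15.3639

|z| = 15.3639


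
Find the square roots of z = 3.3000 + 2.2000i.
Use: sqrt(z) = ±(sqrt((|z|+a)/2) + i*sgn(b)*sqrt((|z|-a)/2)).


|z| = sqrt(10.89+4.84) = 3.9661
sqrt((|z|+a)/2) = sqrt((3.9661+3.3)/2) = sqrt(3.6331) = 1.9061
sqrt((|z|-a)/2) = sqrt((3.9661-3.3)/2) = sqrt(0.3331) = 0.5771

±(1.9061 + 0.5771i) i.e. 1.9061 + 0.5771i and -1.9061 - 0.5771i


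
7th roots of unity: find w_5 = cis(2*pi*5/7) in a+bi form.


Angle = 360*5/7 = 257.1429°
a = cos(257.1429°) = -0.2225
b = sin(257.1429°) = -0.9749

-0.2225 - 0.9749i


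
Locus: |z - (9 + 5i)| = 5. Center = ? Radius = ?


|z - z0| = r is a circle with center z0 and radius r.
Center = (9, 5), radius = 5

Circle with center (9, 5) and radius 5


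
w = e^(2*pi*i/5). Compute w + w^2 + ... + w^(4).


With w = e^(2*pi*i/5), all 5 of the 5th roots of unity w^0 = 1, w, ..., w^(4) sum to 0: 1 + w + ... + w^(4) = (1 - w^5)/(1 - w) = 0 since w^5 = 1, w ≠ 1.
Removing the root 1: w + w^2 + ... + w^(4) = 0 - 1 = -1

Sum = -1


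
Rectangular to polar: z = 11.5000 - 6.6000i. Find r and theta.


r = sqrt(132.25+43.56) = sqrt(175.81) = 13.2593
theta = atan2(-6.6, 11.5) = -29.8521 degrees

r = 13.2593, theta = -29.8521 degrees


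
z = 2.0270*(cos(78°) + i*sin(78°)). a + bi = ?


a = 2.0270*cos(78°) = 2.0270*0.2079 = 0.4214
b = 2.0270*sin(78°) = 2.0270*0.97815 = 1.9827

0.4214 + 1.9827i


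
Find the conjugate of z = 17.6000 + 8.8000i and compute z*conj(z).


z_bar = 17.6000 - 8.8000i
z*z_bar = 17.6^2 + 8.8^2 = 309.76 + 77.44 = 387.2

z_bar = 17.6000 - 8.8000i, z*z_bar = 387.2


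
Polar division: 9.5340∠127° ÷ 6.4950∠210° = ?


r = 9.5340 / 6.4950 = 1.4679
theta = 127° - 210° = -83° = 277° (mod 360)

1.4679 cis(277°)


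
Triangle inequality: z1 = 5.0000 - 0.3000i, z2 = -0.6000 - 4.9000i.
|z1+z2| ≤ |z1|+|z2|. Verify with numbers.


|z1| = sqrt(5^2 + (-0.3)^2) = sqrt(25.09) = 5.0090
|z2| = sqrt((-0.6)^2 + (-4.9)^2) = sqrt(24.37) = 4.9366
z1+z2 = 4.4000 - 5.2000i
|z1+z2| = sqrt(46.4) = 6.8118
|z1|+|z2| = 5.0090 + 4.9366 = 9.9456

|z1+z2| = 6.8118 ≤ |z1|+|z2| = 9.9456 (verified)


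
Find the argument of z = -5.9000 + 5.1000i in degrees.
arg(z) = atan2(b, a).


Re = -5.9, Im = 5.1
arg = atan2(5.1, -5.9) = 139.1596 degrees

arg(z) = 139.1596 degrees


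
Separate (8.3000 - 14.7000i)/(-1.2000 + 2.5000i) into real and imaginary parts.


Multiply by conjugate: (8.3000 - 14.7000i)(-1.2000 - 2.5000i) / ((-1.2)^2 + 2.5^2)
Numerator real = 8.3*(-1.2) - (14.7)*2.5 = -46.71
Numerator imag = -14.7*(-1.2) - 8.3*2.5 = -3.11
Denominator = 7.69
Re(z) = -46.71/7.69 = -6.0741
Im(z) = -3.11/7.69 = -0.4044

Re(z) = -6.0741, Im(z) = -0.4044


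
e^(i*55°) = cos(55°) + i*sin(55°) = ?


cos(55°) = 0.5736
sin(55°) = 0.8192

e^(i*55°) = 0.5736 + 0.8192i


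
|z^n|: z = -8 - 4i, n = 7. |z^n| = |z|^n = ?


|z| = sqrt(64+16) = sqrt(80) = 8.9443
|z^7| = |z|^7 = (sqrt(80))^7 = 80^3 * sqrt(80) = 512000*sqrt(80)

|z^7| = 512000*sqrt(80) ≈ 4579467.2179


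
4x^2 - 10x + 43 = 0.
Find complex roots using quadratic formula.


disc = (-10)^2 - 4*4*43 = 100 - 688 = -588
sqrt(|disc|) = sqrt(588) = 24.2487
Real part = 10/(2*4) = 1.2500
Imag part = 24.2487/(2*4) = 3.0311

1.2500 ± 3.0311i


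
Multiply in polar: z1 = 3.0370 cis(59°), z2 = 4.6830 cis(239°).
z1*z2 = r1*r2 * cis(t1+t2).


r = 3.0370 * 4.6830 = 14.2223
theta = 59° + 239° = 298° = 298° (mod 360)

14.2223 cis(298°)


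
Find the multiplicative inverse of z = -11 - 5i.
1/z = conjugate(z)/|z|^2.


|z|^2 = 121+25 = 146
1/z = (-11 + 5i)/146

1/z = -0.0753 + 0.0342i


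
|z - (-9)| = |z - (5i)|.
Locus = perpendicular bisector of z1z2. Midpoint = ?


Equal distances means the locus is the perpendicular bisector of z1 and z2.
Midpoint = ((-9+0)/2, (0+5)/2) = (-4.5000, 2.5000)

Perpendicular bisector through (-4.5000, 2.5000)


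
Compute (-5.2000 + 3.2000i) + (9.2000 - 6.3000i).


Real: -5.2 + 9.2 = 4
Imag: 3.2 - 6.3 = -3.1

4.0000 - 3.1000i


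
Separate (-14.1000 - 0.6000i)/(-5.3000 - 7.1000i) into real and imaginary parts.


Multiply by conjugate: (-14.1000 - 0.6000i)(-5.3000 + 7.1000i) / ((-5.3)^2 + (-7.1)^2)
Numerator real = -14.1*(-5.3) - (0.6)*(-7.1) = 78.99
Numerator imag = -0.6*(-5.3) - (-14.1)*(-7.1) = -96.93
Denominator = 78.5
Re(z) = 78.99/78.5 = 1.0062
Im(z) = -96.93/78.5 = -1.2348

Re(z) = 1.0062, Im(z) = -1.2348


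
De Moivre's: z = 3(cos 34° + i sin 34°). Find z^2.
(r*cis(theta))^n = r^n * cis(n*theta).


r^2 = 3^2 = 9
n*theta = 2*34° = 68° = 68° (mod 360)
a = 9*cos(68°) = 3.3715
b = 9*sin(68°) = 8.3447

9 cis(68°) = 3.3715 + 8.3447i


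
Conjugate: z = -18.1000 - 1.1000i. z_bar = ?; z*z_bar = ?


z_bar = -18.1000 + 1.1000i
z*z_bar = (-18.1)^2 + (-1.1)^2 = 327.61 + 1.21 = 328.82

z_bar = -18.1000 + 1.1000i, z*z_bar = 328.82


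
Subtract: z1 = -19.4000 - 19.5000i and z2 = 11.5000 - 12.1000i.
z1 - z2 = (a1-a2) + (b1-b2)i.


Real: -19.4 - 11.5 = -30.9
Imag: -19.5 + 12.1 = -7.4

-30.9000 - 7.4000i


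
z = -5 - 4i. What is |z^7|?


|z| = sqrt(25+16) = sqrt(41) = 6.4031
|z^7| = |z|^7 = (sqrt(41))^7 = 41^3 * sqrt(41) = 68921*sqrt(41)

|z^7| = 68921*sqrt(41) ≈ 441309.7256


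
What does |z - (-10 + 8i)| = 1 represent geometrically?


|z - z0| = r is a circle with center z0 and radius r.
Center = (-10, 8), radius = 1

Circle with center (-10, 8) and radius 1


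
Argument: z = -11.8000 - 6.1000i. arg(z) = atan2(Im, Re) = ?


Re = -11.8, Im = -6.1
arg = atan2(-6.1, -11.8) = -152.6633 degrees

arg(z) = -152.6633 degrees


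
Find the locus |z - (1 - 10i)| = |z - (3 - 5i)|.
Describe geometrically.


Equal distances means the locus is the perpendicular bisector of z1 and z2.
Midpoint = ((1+3)/2, (-10+(-5))/2) = (2.0000, -7.5000)

Perpendicular bisector through (2.0000, -7.5000)


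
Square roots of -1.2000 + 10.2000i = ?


|z| = sqrt(1.44+104.04) = 10.2703
sqrt((|z|+a)/2) = sqrt((10.2703+(-1.2))/2) = sqrt(4.5352) = 2.1296
sqrt((|z|-a)/2) = sqrt((10.2703-(-1.2))/2) = sqrt(5.7352) = 2.3948

±(2.1296 + 2.3948i) i.e. 2.1296 + 2.3948i and -2.1296 - 2.3948i


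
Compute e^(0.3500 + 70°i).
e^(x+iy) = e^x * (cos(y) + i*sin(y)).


e^0.3500 = 1.4191
cos(70°) = 0.342
sin(70°) = 0.9397
Real = 1.4191*0.342 = 0.4853
Imag = 1.4191*0.9397 = 1.3335

0.4853 + 1.3335i


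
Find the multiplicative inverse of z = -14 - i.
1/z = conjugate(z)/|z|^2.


|z|^2 = 196+1 = 197
1/z = (-14 + 1i)/197

1/z = -0.0711 + 0.0051i


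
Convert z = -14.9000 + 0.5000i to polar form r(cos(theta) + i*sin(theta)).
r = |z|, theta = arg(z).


r = sqrt(222.01+0.25) = sqrt(222.26) = 14.9084
theta = atan2(0.5, -14.9) = 178.0780 degrees

r = 14.9084, theta = 178.0780 degrees


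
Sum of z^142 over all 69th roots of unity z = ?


The roots are w_k = w^k with w = e^(2*pi*i/69), and (w^k)^142 = (w^142)^k.
So S = 1 + u + u^2 + ... + u^(68) with u = w^142.
142 = 2*69 + 4, so 142 is not a multiple of 69: u = (w^69)^2 * w^4 = w^4 ≠ 1 (w is a primitive 69th root), while u^69 = (w^69)^142 = 1.
Geometric series: S = (1 - u^69)/(1 - u) = (1 - 1)/(1 - u) = 0

S = 0


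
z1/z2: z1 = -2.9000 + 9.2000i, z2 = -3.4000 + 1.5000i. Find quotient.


Conjugate of z2 = -3.4000 - 1.5000i
Numerator: (-2.9000 + 9.2000i)(-3.4000 - 1.5000i) = 23.6600 - 26.9300i
Denominator: (-3.4)^2 + 1.5^2 = 13.81
Result = (23.6600 - 26.9300i)/13.81

1.7133 - 1.9500i


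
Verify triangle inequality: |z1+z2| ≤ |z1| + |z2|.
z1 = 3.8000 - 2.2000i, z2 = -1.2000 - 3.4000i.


|z1| = sqrt(3.8^2 + (-2.2)^2) = sqrt(19.28) = 4.3909
|z2| = sqrt((-1.2)^2 + (-3.4)^2) = sqrt(13) = 3.6056
z1+z2 = 2.6000 - 5.6000i
|z1+z2| = sqrt(38.12) = 6.1741
|z1|+|z2| = 4.3909 + 3.6056 = 7.9965

|z1+z2| = 6.1741 ≤ |z1|+|z2| = 7.9965 (verified)


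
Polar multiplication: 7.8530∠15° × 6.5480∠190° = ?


r = 7.8530 * 6.5480 = 51.4214
theta = 15° + 190° = 205° = 205° (mod 360)

51.4214 cis(205°)


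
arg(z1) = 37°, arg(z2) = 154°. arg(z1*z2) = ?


arg(z1*z2) = 37° + 154° = 191°
Normalized to (-180°, 180°]: -169°

-169°


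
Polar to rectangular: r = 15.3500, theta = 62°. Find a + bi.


a = 15.3500*cos(62°) = 15.3500*0.46947 = 7.2064
b = 15.3500*sin(62°) = 15.3500*0.8829476 = 13.5532

7.2064 + 13.5532i


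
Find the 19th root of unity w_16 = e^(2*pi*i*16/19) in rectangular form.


Angle = 360*16/19 = 303.1579°
a = cos(303.1579°) = 0.5469
b = sin(303.1579°) = -0.8372

0.5469 - 0.8372i


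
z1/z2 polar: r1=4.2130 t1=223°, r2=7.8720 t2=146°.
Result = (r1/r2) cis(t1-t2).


r = 4.2130 / 7.8720 = 0.5352
theta = 223° - 146° = 77° = 77° (mod 360)

0.5352 cis(77°)


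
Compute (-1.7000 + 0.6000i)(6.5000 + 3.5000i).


Real = -1.7*6.5 - 0.6*3.5 = -11.05 - 2.1 = -13.15
Imag = -1.7*3.5 + 6.5*0.6 = -5.95 + 3.9 = -2.05

-13.1500 - 2.0500i


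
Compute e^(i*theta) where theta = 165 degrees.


cos(165°) = -0.9659
sin(165°) = 0.2588

e^(i*165°) = -0.9659 + 0.2588i


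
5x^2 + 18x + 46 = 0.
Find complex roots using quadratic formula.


disc = 18^2 - 4*5*46 = 324 - 920 = -596
sqrt(|disc|) = sqrt(596) = 24.4131
Real part = -18/(2*5) = -1.8000
Imag part = 24.4131/(2*5) = 2.4413

-1.8000 ± 2.4413i


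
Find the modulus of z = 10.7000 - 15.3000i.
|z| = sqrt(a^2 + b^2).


|z| = sqrt(10.7^2 + (-15.3)^2) = sqrt(114.49 + 234.09) = sqrt(348.58) = 18.6703

|z| = 18.6703


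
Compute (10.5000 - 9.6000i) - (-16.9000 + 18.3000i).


Real: 10.5 + 16.9 = 27.4
Imag: -9.6 - 18.3 = -27.9

27.4000 - 27.9000i


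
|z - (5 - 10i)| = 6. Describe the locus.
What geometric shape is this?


|z - z0| = r is a circle with center z0 and radius r.
Center = (5, -10), radius = 6

Circle with center (5, -10) and radius 6


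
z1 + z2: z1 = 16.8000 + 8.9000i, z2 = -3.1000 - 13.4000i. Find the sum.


Real: 16.8 - 3.1 = 13.7
Imag: 8.9 - 13.4 = -4.5

13.7000 - 4.5000i


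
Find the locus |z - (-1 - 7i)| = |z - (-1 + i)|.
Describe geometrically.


Equal distances means the locus is the perpendicular bisector of z1 and z2.
Midpoint = ((-1+(-1))/2, (-7+1)/2) = (-1.0000, -3.0000)

Perpendicular bisector through (-1.0000, -3.0000)


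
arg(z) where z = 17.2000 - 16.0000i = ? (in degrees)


Re = 17.2, Im = -16
arg = atan2(-16, 17.2) = -42.9300 degrees

arg(z) = -42.9300 degrees


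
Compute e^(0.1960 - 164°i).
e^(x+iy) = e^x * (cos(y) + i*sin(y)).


e^0.1960 = 1.2165
cos(-164°) = -0.9613
sin(-164°) = -0.2756
Real = 1.2165*(-0.9613) = -1.1694
Imag = 1.2165*(-0.2756) = -0.3353

-1.1694 - 0.3353i


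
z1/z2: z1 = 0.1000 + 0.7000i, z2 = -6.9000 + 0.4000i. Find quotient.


Conjugate of z2 = -6.9000 - 0.4000i
Numerator: (0.1000 + 0.7000i)(-6.9000 - 0.4000i) = -0.4100 - 4.8700i
Denominator: (-6.9)^2 + 0.4^2 = 47.77
Result = (-0.4100 - 4.8700i)/47.77

-0.0086 - 0.1019i


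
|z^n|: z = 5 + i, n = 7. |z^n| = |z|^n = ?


|z| = sqrt(25+1) = sqrt(26) = 5.0990
|z^7| = |z|^7 = (sqrt(26))^7 = 26^3 * sqrt(26) = 17576*sqrt(26)

|z^7| = 17576*sqrt(26) ≈ 89620.3670


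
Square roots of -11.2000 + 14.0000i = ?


|z| = sqrt(125.44+196) = 17.9287
sqrt((|z|+a)/2) = sqrt((17.9287+(-11.2))/2) = sqrt(3.3644) = 1.8342
sqrt((|z|-a)/2) = sqrt((17.9287-(-11.2))/2) = sqrt(14.5644) = 3.8163

±(1.8342 + 3.8163i) i.e. 1.8342 + 3.8163i and -1.8342 - 3.8163i


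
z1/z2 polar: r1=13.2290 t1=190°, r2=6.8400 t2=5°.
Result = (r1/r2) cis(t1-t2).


r = 13.2290 / 6.8400 = 1.9341
theta = 190° - 5° = 185° = 185° (mod 360)

1.9341 cis(185°)


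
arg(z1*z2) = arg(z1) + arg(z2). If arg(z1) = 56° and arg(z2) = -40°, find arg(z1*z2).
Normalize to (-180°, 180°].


arg(z1*z2) = 56° - 40° = 16°
Normalized to (-180°, 180°]: 16°

16°


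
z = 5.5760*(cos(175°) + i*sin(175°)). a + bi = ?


a = 5.5760*cos(175°) = 5.5760*(-0.9962) = -5.5548
b = 5.5760*sin(175°) = 5.5760*0.08716 = 0.4860

-5.5548 + 0.4860i


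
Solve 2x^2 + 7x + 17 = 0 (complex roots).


disc = 7^2 - 4*2*17 = 49 - 136 = -87
sqrt(|disc|) = sqrt(87) = 9.3274
Real part = -7/(2*2) = -1.7500
Imag part = 9.3274/(2*2) = 2.3318

-1.7500 ± 2.3318i


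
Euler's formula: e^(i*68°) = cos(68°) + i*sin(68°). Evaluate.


cos(68°) = 0.3746
sin(68°) = 0.9272

e^(i*68°) = 0.3746 + 0.9272i


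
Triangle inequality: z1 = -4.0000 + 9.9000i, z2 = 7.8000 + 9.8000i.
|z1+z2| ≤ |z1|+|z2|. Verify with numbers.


|z1| = sqrt((-4)^2 + 9.9^2) = sqrt(114.01) = 10.6775
|z2| = sqrt(7.8^2 + 9.8^2) = sqrt(156.88) = 12.5252
z1+z2 = 3.8000 + 19.7000i
|z1+z2| = sqrt(402.53) = 20.0632
|z1|+|z2| = 10.6775 + 12.5252 = 23.2027

|z1+z2| = 20.0632 ≤ |z1|+|z2| = 23.2027 (verified)


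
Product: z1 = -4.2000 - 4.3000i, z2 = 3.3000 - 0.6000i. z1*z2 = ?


Real = -4.2*3.3 - (-4.3)*(-0.6) = -13.86 - 2.58 = -16.44
Imag = -4.2*(-0.6) + 3.3*(-4.3) = 2.52 - (14.19) = -11.67

-16.4400 - 11.6700i


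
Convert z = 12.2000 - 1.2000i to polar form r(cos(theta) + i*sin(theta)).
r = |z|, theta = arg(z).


r = sqrt(148.84+1.44) = sqrt(150.28) = 12.2589
theta = atan2(-1.2, 12.2) = -5.6176 degrees

r = 12.2589, theta = -5.6176 degrees


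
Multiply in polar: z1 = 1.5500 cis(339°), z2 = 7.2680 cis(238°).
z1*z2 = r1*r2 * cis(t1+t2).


r = 1.5500 * 7.2680 = 11.2654
theta = 339° + 238° = 577° = 217° (mod 360)

11.2654 cis(217°)


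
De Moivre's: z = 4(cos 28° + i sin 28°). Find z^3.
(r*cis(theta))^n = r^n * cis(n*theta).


r^3 = 4^3 = 64
n*theta = 3*28° = 84° = 84° (mod 360)
a = 64*cos(84°) = 6.6898
b = 64*sin(84°) = 63.6494

64 cis(84°) = 6.6898 + 63.6494i


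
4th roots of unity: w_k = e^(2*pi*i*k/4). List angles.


The 4th roots of unity are cis(360k/4°) for k=0..3
Angle step = 360/4 = 90°
Primitive root: cis(90°)
Primitive root = 0 + 1.0000i

4 roots at angles: 0°, 90°, 180°, 270°


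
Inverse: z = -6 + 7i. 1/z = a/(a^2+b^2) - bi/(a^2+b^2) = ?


|z|^2 = 36+49 = 85
1/z = (-6 - 7i)/85

1/z = -0.0706 - 0.0824i


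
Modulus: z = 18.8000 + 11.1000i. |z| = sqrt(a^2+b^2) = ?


|z| = sqrt(18.8^2 + 11.1^2) = sqrt(353.44 + 123.21) = sqrt(476.65) = 21.8323

|z| = 21.8323


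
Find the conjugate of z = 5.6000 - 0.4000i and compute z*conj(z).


z_bar = 5.6000 + 0.4000i
z*z_bar = 5.6^2 + (-0.4)^2 = 31.36 + 0.16 = 31.52

z_bar = 5.6000 + 0.4000i, z*z_bar = 31.52


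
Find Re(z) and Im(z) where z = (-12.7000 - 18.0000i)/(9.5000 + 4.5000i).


Multiply by conjugate: (-12.7000 - 18.0000i)(9.5000 - 4.5000i) / (9.5^2 + 4.5^2)
Numerator real = -12.7*9.5 - (18)*4.5 = -201.65
Numerator imag = -18*9.5 - (-12.7)*4.5 = -113.85
Denominator = 110.5
Re(z) = -201.65/110.5 = -1.8249
Im(z) = -113.85/110.5 = -1.0303

Re(z) = -1.8249, Im(z) = -1.0303


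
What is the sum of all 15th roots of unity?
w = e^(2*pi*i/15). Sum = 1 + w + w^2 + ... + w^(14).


The sum of all 15th roots of unity is 0.
Geometric series: (1 - w^15)/(1 - w) = (1-1)/(1-w) = 0 since w^15 = 1, w ≠ 1.
Alternatively: coefficient of z^14 in z^15 - 1 is 0.

0


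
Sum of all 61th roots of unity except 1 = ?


With w = e^(2*pi*i/61), all 61 of the 61th roots of unity w^0 = 1, w, ..., w^(60) sum to 0: 1 + w + ... + w^(60) = (1 - w^61)/(1 - w) = 0 since w^61 = 1, w ≠ 1.
Removing the root 1: w + w^2 + ... + w^(60) = 0 - 1 = -1

Sum = -1


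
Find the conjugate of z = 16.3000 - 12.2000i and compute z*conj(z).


z_bar = 16.3000 + 12.2000i
z*z_bar = 16.3^2 + (-12.2)^2 = 265.69 + 148.84 = 414.53

z_bar = 16.3000 + 12.2000i, z*z_bar = 414.53


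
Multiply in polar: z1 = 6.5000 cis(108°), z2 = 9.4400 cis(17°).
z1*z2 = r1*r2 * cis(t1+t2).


r = 6.5000 * 9.4400 = 61.3600
theta = 108° + 17° = 125° = 125° (mod 360)

61.3600 cis(125°)


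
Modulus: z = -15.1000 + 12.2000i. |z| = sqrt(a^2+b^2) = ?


|z| = sqrt((-15.1)^2 + 12.2^2) = sqrt(228.01 + 148.84) = sqrt(376.85) = 19.4126

|z| = 19.4126


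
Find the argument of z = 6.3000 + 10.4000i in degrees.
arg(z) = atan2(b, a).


Re = 6.3, Im = 10.4
arg = atan2(10.4, 6.3) = 58.7938 degrees

arg(z) = 58.7938 degrees


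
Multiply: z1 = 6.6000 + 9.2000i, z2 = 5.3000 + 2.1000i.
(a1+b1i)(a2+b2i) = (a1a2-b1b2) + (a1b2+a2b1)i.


Real = 6.6*5.3 - 9.2*2.1 = 34.98 - 19.32 = 15.66
Imag = 6.6*2.1 + 5.3*9.2 = 13.86 + 48.76 = 62.62

15.6600 + 62.6200i


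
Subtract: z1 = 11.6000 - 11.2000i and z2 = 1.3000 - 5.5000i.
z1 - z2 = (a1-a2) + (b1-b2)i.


Real: 11.6 - 1.3 = 10.3
Imag: -11.2 + 5.5 = -5.7

10.3000 - 5.7000i


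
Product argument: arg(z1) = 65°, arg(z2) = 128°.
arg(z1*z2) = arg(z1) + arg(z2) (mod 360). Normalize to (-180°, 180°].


arg(z1*z2) = 65° + 128° = 193°
Normalized to (-180°, 180°]: -167°

-167°


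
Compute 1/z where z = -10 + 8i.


|z|^2 = 100+64 = 164
1/z = (-10 - 8i)/164

1/z = -0.0610 - 0.0488i


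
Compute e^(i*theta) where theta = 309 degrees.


cos(309°) = 0.6293
sin(309°) = -0.7771

e^(i*309°) = 0.6293 - 0.7771i


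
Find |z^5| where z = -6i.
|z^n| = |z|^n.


|z| = sqrt(0+36) = sqrt(36) = 6
|z^5| = |z|^5 = 6^5 = 7776

|z^5| = 7776


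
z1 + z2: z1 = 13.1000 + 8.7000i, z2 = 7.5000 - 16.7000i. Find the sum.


Real: 13.1 + 7.5 = 20.6
Imag: 8.7 - 16.7 = -8

20.6000 - 8.0000i


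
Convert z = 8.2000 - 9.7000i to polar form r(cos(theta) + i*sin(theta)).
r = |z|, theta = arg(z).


r = sqrt(67.24+94.09) = sqrt(161.33) = 12.7016
theta = atan2(-9.7, 8.2) = -49.7901 degrees

r = 12.7016, theta = -49.7901 degrees


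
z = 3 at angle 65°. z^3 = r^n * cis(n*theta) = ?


r^3 = 3^3 = 27
n*theta = 3*65° = 195° = 195° (mod 360)
a = 27*cos(195°) = -26.0800
b = 27*sin(195°) = -6.9881

27 cis(195°) = -26.0800 - 6.9881i


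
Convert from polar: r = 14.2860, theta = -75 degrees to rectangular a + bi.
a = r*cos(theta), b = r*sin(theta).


a = 14.2860*cos(-75°) = 14.2860*0.25882 = 3.6975
b = 14.2860*sin(-75°) = 14.2860*(-0.965926) = -13.7992

3.6975 - 13.7992i


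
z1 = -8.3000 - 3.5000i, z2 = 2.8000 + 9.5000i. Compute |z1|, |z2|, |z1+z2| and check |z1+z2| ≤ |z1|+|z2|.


|z1| = sqrt((-8.3)^2 + (-3.5)^2) = sqrt(81.14) = 9.0078
|z2| = sqrt(2.8^2 + 9.5^2) = sqrt(98.09) = 9.9040
z1+z2 = -5.5000 + 6.0000i
|z1+z2| = sqrt(66.25) = 8.1394
|z1|+|z2| = 9.0078 + 9.9040 = 18.9118

|z1+z2| = 8.1394 ≤ |z1|+|z2| = 18.9118 (verified)


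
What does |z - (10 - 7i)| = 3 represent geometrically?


|z - z0| = r is a circle with center z0 and radius r.
Center = (10, -7), radius = 3

Circle with center (10, -7) and radius 3


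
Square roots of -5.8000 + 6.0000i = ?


|z| = sqrt(33.64+36) = 8.3451
sqrt((|z|+a)/2) = sqrt((8.3451+(-5.8))/2) = sqrt(1.2725) = 1.1281
sqrt((|z|-a)/2) = sqrt((8.3451-(-5.8))/2) = sqrt(7.0725) = 2.6594

±(1.1281 + 2.6594i) i.e. 1.1281 + 2.6594i and -1.1281 - 2.6594i


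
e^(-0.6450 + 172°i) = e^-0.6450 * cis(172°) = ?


e^-0.6450 = 0.5247
cos(172°) = -0.9903
sin(172°) = 0.1392
Real = 0.5247*(-0.9903) = -0.5196
Imag = 0.5247*0.1392 = 0.0730

-0.5196 + 0.0730i


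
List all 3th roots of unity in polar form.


The 3th roots of unity are cis(360k/3°) for k=0..2
Angle step = 360/3 = 120°
Primitive root: cis(120°)
Primitive root = -0.5000 + 0.8660i

3 roots at angles: 0°, 120°, 240°


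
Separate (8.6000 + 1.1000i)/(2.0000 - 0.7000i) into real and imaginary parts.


Multiply by conjugate: (8.6000 + 1.1000i)(2.0000 + 0.7000i) / (2^2 + (-0.7)^2)
Numerator real = 8.6*2 + 1.1*(-0.7) = 16.43
Numerator imag = 1.1*2 - 8.6*(-0.7) = 8.22
Denominator = 4.49
Re(z) = 16.43/4.49 = 3.6592
Im(z) = 8.22/4.49 = 1.8307

Re(z) = 3.6592, Im(z) = 1.8307


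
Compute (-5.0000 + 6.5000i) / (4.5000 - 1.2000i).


Conjugate of z2 = 4.5000 + 1.2000i
Numerator: (-5.0000 + 6.5000i)(4.5000 + 1.2000i) = -30.3000 + 23.2500i
Denominator: 4.5^2 + (-1.2)^2 = 21.69
Result = (-30.3000 + 23.2500i)/21.69

-1.3970 + 1.0719i


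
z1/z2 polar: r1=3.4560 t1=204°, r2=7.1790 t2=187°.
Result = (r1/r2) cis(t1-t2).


r = 3.4560 / 7.1790 = 0.4814
theta = 204° - 187° = 17° = 17° (mod 360)

0.4814 cis(17°)


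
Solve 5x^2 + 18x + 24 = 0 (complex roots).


disc = 18^2 - 4*5*24 = 324 - 480 = -156
sqrt(|disc|) = sqrt(156) = 12.4900
Real part = -18/(2*5) = -1.8000
Imag part = 12.4900/(2*5) = 1.2490

-1.8000 ± 1.2490i


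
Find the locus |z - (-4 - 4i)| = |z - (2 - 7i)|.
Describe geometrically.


Equal distances means the locus is the perpendicular bisector of z1 and z2.
Midpoint = ((-4+2)/2, (-4+(-7))/2) = (-1.0000, -5.5000)

Perpendicular bisector through (-1.0000, -5.5000)


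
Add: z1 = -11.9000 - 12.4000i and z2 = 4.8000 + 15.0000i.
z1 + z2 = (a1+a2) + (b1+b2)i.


Real: -11.9 + 4.8 = -7.1
Imag: -12.4 + 15 = 2.6

-7.1000 + 2.6000i
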